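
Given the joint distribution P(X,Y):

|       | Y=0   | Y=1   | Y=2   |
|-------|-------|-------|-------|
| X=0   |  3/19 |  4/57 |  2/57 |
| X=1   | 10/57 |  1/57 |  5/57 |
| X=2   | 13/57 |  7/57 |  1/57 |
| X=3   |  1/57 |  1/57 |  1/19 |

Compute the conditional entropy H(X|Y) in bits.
1.6974 bits

H(X|Y) = H(X,Y) - H(Y)

H(X,Y) = -Σ_{x,y} P(x,y) log₂ P(x,y). Per-cell terms -P(x,y)·log₂P(x,y):
  X=0: 0.42047, 0.26897, 0.16958
  X=1: 0.44052, 0.10233, 0.30798
  X=2: 0.48635, 0.37156, 0.10233
  X=3: 0.10233, 0.10233, 0.22358
Sum of the 12 terms: H(X,Y) = 3.0983 bits

Marginal of Y (column sums):
  P(Y=0) = 3/19 + 10/57 + 13/57 + 1/57 = 11/19
  P(Y=1) = 4/57 + 1/57 + 7/57 + 1/57 = 13/57
  P(Y=2) = 2/57 + 5/57 + 1/57 + 1/19 = 11/57
H(Y) = -[(11/19)·log₂(11/19) + (13/57)·log₂(13/57) + (11/57)·log₂(11/57)]
  = 0.45650 + 0.48635 + 0.45804 = 1.4009 bits

H(X|Y) = H(X,Y) - H(Y) = 3.0983 - 1.4009 = 1.6974 bits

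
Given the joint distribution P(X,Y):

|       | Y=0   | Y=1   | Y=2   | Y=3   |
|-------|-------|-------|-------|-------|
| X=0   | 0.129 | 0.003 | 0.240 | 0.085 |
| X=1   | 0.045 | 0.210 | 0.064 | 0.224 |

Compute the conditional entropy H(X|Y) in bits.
0.6542 bits

H(X|Y) = H(X,Y) - H(Y)

H(X,Y) = -Σ_{x,y} P(x,y) log₂ P(x,y). Per-cell terms -P(x,y)·log₂P(x,y):
  X=0: 0.3811379, 0.0251425, 0.4941345, 0.3022934
  X=1: 0.2013269, 0.4728231, 0.2538102, 0.4834882
Sum of the 8 terms: H(X,Y) = 2.614157 bits

Marginal of Y (column sums):
  P(Y=0) = 0.129 + 0.045 = 0.174
  P(Y=1) = 0.003 + 0.210 = 0.213
  P(Y=2) = 0.240 + 0.064 = 0.304
  P(Y=3) = 0.085 + 0.224 = 0.309
H(Y) = -[0.174·log₂(0.174) + 0.213·log₂(0.213) + 0.304·log₂(0.304) + 0.309·log₂(0.309)]
  = 0.4389743 + 0.4752189 + 0.5222285 + 0.5235453 = 1.959967 bits

H(X|Y) = H(X,Y) - H(Y) = 2.614157 - 1.959967 = 0.6542 bits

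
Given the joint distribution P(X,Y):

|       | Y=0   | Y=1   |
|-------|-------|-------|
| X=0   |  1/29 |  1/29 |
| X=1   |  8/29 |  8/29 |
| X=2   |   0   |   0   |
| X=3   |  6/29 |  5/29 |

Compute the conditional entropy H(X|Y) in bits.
1.2685 bits

H(X|Y) = H(X,Y) - H(Y)

H(X,Y) = -Σ_{x,y} P(x,y) log₂ P(x,y). Per-cell terms -P(x,y)·log₂P(x,y):
  X=0: 0.167517, 0.167517
  X=1: 0.512546, 0.512546
  X=2: 0.000000, 0.000000
  X=3: 0.470280, 0.437251
  (cells with P = 0 contribute 0)
Sum of the 8 terms: H(X,Y) = 2.26766 bits

Marginal of Y (column sums):
  P(Y=0) = 1/29 + 8/29 + 0 + 6/29 = 15/29
  P(Y=1) = 1/29 + 8/29 + 0 + 5/29 = 14/29
H(Y) = -[(15/29)·log₂(15/29) + (14/29)·log₂(14/29)]
  = 0.491943 + 0.507199 = 0.99914 bits

H(X|Y) = H(X,Y) - H(Y) = 2.26766 - 0.99914 = 1.2685 bits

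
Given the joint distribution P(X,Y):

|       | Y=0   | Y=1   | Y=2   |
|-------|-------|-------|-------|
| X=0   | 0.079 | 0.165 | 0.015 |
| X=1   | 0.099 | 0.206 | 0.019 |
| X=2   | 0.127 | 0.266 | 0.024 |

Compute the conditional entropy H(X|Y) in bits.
1.5578 bits

H(X|Y) = H(X,Y) - H(Y)

H(X,Y) = -Σ_{x,y} P(x,y) log₂ P(x,y). Per-cell terms -P(x,y)·log₂P(x,y):
  X=0: 0.28930, 0.42891, 0.09088
  X=1: 0.33031, 0.46953, 0.10864
  X=2: 0.37809, 0.50819, 0.12914
Sum of the 9 terms: H(X,Y) = 2.7330 bits

Marginal of Y (column sums):
  P(Y=0) = 0.079 + 0.099 + 0.127 = 0.305
  P(Y=1) = 0.165 + 0.206 + 0.266 = 0.637
  P(Y=2) = 0.015 + 0.019 + 0.024 = 0.058
H(Y) = -[0.305·log₂(0.305) + 0.637·log₂(0.637) + 0.058·log₂(0.058)]
  = 0.52250 + 0.41445 + 0.23825 = 1.1752 bits

H(X|Y) = H(X,Y) - H(Y) = 2.7330 - 1.1752 = 1.5578 bits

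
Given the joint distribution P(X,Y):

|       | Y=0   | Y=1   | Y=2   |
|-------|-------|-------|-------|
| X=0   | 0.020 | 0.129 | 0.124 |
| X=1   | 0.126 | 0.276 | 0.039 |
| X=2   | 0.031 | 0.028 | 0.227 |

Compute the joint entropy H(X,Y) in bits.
2.7245 bits

H(X,Y) = -Σ_{x,y} P(x,y) log₂ P(x,y). Per-cell terms -P(x,y)·log₂P(x,y):
  X=0: 0.1129, 0.3811, 0.3734
  X=1: 0.3766, 0.5126, 0.1825
  X=2: 0.1554, 0.1444, 0.4856
Sum of the 9 terms: H(X,Y) = 2.7245 bits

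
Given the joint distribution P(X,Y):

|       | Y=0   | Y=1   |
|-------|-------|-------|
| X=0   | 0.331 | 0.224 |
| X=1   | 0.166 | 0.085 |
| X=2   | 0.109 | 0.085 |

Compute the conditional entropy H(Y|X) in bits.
0.9637 bits

H(Y|X) = H(X,Y) - H(X)

H(X,Y) = -Σ_{x,y} P(x,y) log₂ P(x,y). Per-cell terms -P(x,y)·log₂P(x,y):
  X=0: 0.5280, 0.4835
  X=1: 0.4301, 0.3023
  X=2: 0.3485, 0.3023
Sum of the 6 terms: H(X,Y) = 2.3947 bits

Marginal of X (row sums):
  P(X=0) = 0.331 + 0.224 = 0.555
  P(X=1) = 0.166 + 0.085 = 0.251
  P(X=2) = 0.109 + 0.085 = 0.194
H(X) = -[0.555·log₂(0.555) + 0.251·log₂(0.251) + 0.194·log₂(0.194)]
  = 0.4714 + 0.5006 + 0.4590 = 1.4310 bits

H(Y|X) = H(X,Y) - H(X) = 2.3947 - 1.4310 = 0.9637 bits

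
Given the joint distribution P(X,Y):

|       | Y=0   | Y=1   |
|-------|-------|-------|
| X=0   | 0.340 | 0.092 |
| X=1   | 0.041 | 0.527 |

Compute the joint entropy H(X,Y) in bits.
1.5218 bits

H(X,Y) = -Σ_{x,y} P(x,y) log₂ P(x,y). Per-cell terms -P(x,y)·log₂P(x,y):
  X=0: 0.5292, 0.3167
  X=1: 0.1889, 0.4870
Sum of the 4 terms: H(X,Y) = 1.5218 bits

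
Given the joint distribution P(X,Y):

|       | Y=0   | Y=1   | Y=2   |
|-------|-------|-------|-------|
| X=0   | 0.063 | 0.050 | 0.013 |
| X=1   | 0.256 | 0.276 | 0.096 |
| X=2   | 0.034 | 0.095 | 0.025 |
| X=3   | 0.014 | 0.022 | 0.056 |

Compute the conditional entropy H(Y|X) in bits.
1.4206 bits

H(Y|X) = H(X,Y) - H(X)

H(X,Y) = -Σ_{x,y} P(x,y) log₂ P(x,y). Per-cell terms -P(x,y)·log₂P(x,y):
  X=0: 0.25128, 0.21610, 0.08145
  X=1: 0.50324, 0.51260, 0.32456
  X=2: 0.16586, 0.32261, 0.13305
  X=3: 0.08622, 0.12114, 0.23287
Sum of the 12 terms: H(X,Y) = 2.9510 bits

Marginal of X (row sums):
  P(X=0) = 0.063 + 0.050 + 0.013 = 0.126
  P(X=1) = 0.256 + 0.276 + 0.096 = 0.628
  P(X=2) = 0.034 + 0.095 + 0.025 = 0.154
  P(X=3) = 0.014 + 0.022 + 0.056 = 0.092
H(X) = -[0.126·log₂(0.126) + 0.628·log₂(0.628) + 0.154·log₂(0.154) + 0.092·log₂(0.092)]
  = 0.37655 + 0.42149 + 0.41565 + 0.31668 = 1.5304 bits

H(Y|X) = H(X,Y) - H(X) = 2.9510 - 1.5304 = 1.4206 bits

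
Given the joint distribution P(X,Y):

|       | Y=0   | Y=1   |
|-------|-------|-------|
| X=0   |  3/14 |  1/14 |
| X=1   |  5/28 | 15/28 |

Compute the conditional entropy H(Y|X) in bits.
0.8113 bits

H(Y|X) = H(X,Y) - H(X)

H(X,Y) = -Σ_{x,y} P(x,y) log₂ P(x,y). Per-cell terms -P(x,y)·log₂P(x,y):
  X=0: 0.4762, 0.2720
  X=1: 0.4438, 0.4824
Sum of the 4 terms: H(X,Y) = 1.6744 bits

Marginal of X (row sums):
  P(X=0) = 3/14 + 1/14 = 2/7
  P(X=1) = 5/28 + 15/28 = 5/7
H(X) = -[(2/7)·log₂(2/7) + (5/7)·log₂(5/7)]
  = 0.5164 + 0.3467 = 0.8631 bits

H(Y|X) = H(X,Y) - H(X) = 1.6744 - 0.8631 = 0.8113 bits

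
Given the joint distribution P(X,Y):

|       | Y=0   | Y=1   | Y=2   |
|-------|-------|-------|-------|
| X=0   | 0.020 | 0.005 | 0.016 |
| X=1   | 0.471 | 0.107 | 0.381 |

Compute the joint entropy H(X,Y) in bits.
1.6336 bits

H(X,Y) = -Σ_{x,y} P(x,y) log₂ P(x,y). Per-cell terms -P(x,y)·log₂P(x,y):
  X=0: 0.1129, 0.0382, 0.0955
  X=1: 0.5116, 0.3450, 0.5304
Sum of the 6 terms: H(X,Y) = 1.6336 bits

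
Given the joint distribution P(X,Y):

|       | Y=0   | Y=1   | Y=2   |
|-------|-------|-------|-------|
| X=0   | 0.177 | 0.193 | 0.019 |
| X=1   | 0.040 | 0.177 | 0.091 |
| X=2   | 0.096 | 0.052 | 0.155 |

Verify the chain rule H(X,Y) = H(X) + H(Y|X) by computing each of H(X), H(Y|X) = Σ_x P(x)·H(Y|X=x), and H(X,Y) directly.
H(X) = 1.5751 bits, H(Y|X) = 1.3396 bits, H(X,Y) = 2.9147 bits

Marginal of X (row sums):
  P(X=0) = 0.177 + 0.193 + 0.019 = 0.389
  P(X=1) = 0.040 + 0.177 + 0.091 = 0.308
  P(X=2) = 0.096 + 0.052 + 0.155 = 0.303
H(X) = -[0.389·log₂(0.389) + 0.308·log₂(0.308) + 0.303·log₂(0.303)]
  = 0.52988 + 0.52329 + 0.52195 = 1.5751 bits

H(Y|X) = Σ_x P(x)·H(Y|X=x):
  X=0: P(X=0) = 0.389, P(Y|X=0) = (177/389, 193/389, 19/389) → H(Y|X=0) = 1.23134
  X=1: P(X=1) = 0.308, P(Y|X=1) = (10/77, 177/308, 13/44) → H(Y|X=1) = 1.36142
  X=2: P(X=2) = 0.303, P(Y|X=2) = (32/101, 52/303, 155/303) → H(Y|X=2) = 1.45645
H(Y|X) = 0.389·1.23134 + 0.308·1.36142 + 0.303·1.45645 = 1.3396 bits

H(X,Y) = -Σ_{x,y} P(x,y) log₂ P(x,y). Per-cell terms -P(x,y)·log₂P(x,y):
  X=0: 0.44218, 0.45805, 0.10864
  X=1: 0.18575, 0.44218, 0.31468
  X=2: 0.32456, 0.22180, 0.41690
Sum of the 9 terms: H(X,Y) = 2.9147 bits

Chain rule check:
  H(X) + H(Y|X) = 1.5751 + 1.3396 = 2.9147 bits
  H(X,Y) = 2.9147 bits
✓ Chain rule verified.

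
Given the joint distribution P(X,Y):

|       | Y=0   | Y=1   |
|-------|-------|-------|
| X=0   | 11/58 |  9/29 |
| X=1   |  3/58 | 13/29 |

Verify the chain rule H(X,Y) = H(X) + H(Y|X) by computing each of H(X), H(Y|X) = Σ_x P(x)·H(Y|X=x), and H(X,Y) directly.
H(X) = 1.0000 bits, H(Y|X) = 0.7187 bits, H(X,Y) = 1.7187 bits

Marginal of X (row sums):
  P(X=0) = 11/58 + 9/29 = 1/2
  P(X=1) = 3/58 + 13/29 = 1/2
H(X) = -[(1/2)·log₂(1/2) + (1/2)·log₂(1/2)]
  = 0.5000 + 0.5000 = 1.0000 bits

H(Y|X) = Σ_x P(x)·H(Y|X=x):
  X=0: P(X=0) = 1/2, P(Y|X=0) = (11/29, 18/29) → H(Y|X=0) = 0.9576
  X=1: P(X=1) = 1/2, P(Y|X=1) = (3/29, 26/29) → H(Y|X=1) = 0.4798
H(Y|X) = (1/2)·0.9576 + (1/2)·0.4798 = 0.7187 bits

H(X,Y) = -Σ_{x,y} P(x,y) log₂ P(x,y). Per-cell terms -P(x,y)·log₂P(x,y):
  X=0: 0.4549, 0.5239
  X=1: 0.2210, 0.5189
Sum of the 4 terms: H(X,Y) = 1.7187 bits

Chain rule check:
  H(X) + H(Y|X) = 1.0000 + 0.7187 = 1.7187 bits
  H(X,Y) = 1.7187 bits
✓ Chain rule verified.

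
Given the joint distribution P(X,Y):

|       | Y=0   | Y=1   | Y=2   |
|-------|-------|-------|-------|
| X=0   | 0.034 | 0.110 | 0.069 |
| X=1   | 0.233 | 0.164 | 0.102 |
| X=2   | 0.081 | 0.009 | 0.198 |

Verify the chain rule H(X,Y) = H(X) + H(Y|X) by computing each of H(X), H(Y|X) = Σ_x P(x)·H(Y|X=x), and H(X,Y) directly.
H(X) = 1.4929 bits, H(Y|X) = 1.3603 bits, H(X,Y) = 2.8531 bits

Marginal of X (row sums):
  P(X=0) = 0.034 + 0.110 + 0.069 = 0.213
  P(X=1) = 0.233 + 0.164 + 0.102 = 0.499
  P(X=2) = 0.081 + 0.009 + 0.198 = 0.288
H(X) = -[0.213·log₂(0.213) + 0.499·log₂(0.499) + 0.288·log₂(0.288)]
  = 0.47522 + 0.50044 + 0.51721 = 1.4929 bits

H(Y|X) = Σ_x P(x)·H(Y|X=x):
  X=0: P(X=0) = 0.213, P(Y|X=0) = (34/213, 110/213, 23/71) → H(Y|X=0) = 1.44170
  X=1: P(X=1) = 0.499, P(Y|X=1) = (233/499, 164/499, 102/499) → H(Y|X=1) = 1.50883
  X=2: P(X=2) = 0.288, P(Y|X=2) = (9/32, 1/32, 11/16) → H(Y|X=2) = 1.04260
H(Y|X) = 0.213·1.44170 + 0.499·1.50883 + 0.288·1.04260 = 1.3603 bits

H(X,Y) = -Σ_{x,y} P(x,y) log₂ P(x,y). Per-cell terms -P(x,y)·log₂P(x,y):
  X=0: 0.16586, 0.35029, 0.26615
  X=1: 0.48967, 0.42775, 0.33592
  X=2: 0.29370, 0.06116, 0.46261
Sum of the 9 terms: H(X,Y) = 2.8531 bits

Chain rule check:
  H(X) + H(Y|X) = 1.4929 + 1.3603 = 2.8532 bits
  H(X,Y) = 2.8531 bits
✓ Chain rule verified (Δ = 0.0001 is 4-dp rounding noise: each of the three values was rounded independently).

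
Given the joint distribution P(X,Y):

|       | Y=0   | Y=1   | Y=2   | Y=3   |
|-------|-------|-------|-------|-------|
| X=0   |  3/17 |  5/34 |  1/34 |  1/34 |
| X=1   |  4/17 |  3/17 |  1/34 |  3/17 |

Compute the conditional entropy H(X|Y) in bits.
0.9079 bits

H(X|Y) = H(X,Y) - H(Y)

H(X,Y) = -Σ_{x,y} P(x,y) log₂ P(x,y). Per-cell terms -P(x,y)·log₂P(x,y):
  X=0: 0.44162, 0.40670, 0.14963, 0.14963
  X=1: 0.49117, 0.44162, 0.14963, 0.44162
Sum of the 8 terms: H(X,Y) = 2.6716 bits

Marginal of Y (column sums):
  P(Y=0) = 3/17 + 4/17 = 7/17
  P(Y=1) = 5/34 + 3/17 = 11/34
  P(Y=2) = 1/34 + 1/34 = 1/17
  P(Y=3) = 1/34 + 3/17 = 7/34
H(Y) = -[(7/17)·log₂(7/17) + (11/34)·log₂(11/34) + (1/17)·log₂(1/17) + (7/34)·log₂(7/34)]
  = 0.52710 + 0.52672 + 0.24044 + 0.46943 = 1.7637 bits

H(X|Y) = H(X,Y) - H(Y) = 2.6716 - 1.7637 = 0.9079 bits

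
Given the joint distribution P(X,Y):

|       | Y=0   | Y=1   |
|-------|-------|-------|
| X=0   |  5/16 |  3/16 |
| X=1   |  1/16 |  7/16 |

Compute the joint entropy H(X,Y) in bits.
1.7490 bits

H(X,Y) = -Σ_{x,y} P(x,y) log₂ P(x,y). Per-cell terms -P(x,y)·log₂P(x,y):
  X=0: 0.5244, 0.4528
  X=1: 0.2500, 0.5218
Sum of the 4 terms: H(X,Y) = 1.7490 bits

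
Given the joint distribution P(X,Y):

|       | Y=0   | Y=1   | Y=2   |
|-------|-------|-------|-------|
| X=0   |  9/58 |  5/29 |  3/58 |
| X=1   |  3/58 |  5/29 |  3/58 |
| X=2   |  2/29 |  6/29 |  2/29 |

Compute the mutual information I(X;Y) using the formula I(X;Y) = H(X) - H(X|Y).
0.0388 bits

I(X;Y) = H(X) - H(X|Y)

Marginal of X (row sums):
  P(X=0) = 9/58 + 5/29 + 3/58 = 11/29
  P(X=1) = 3/58 + 5/29 + 3/58 = 8/29
  P(X=2) = 2/29 + 6/29 + 2/29 = 10/29
H(X) = -[(11/29)·log₂(11/29) + (8/29)·log₂(8/29) + (10/29)·log₂(10/29)]
  = 0.5305 + 0.5125 + 0.5297 = 1.5727 bits

Marginal of Y (column sums):
  P(Y=0) = 9/58 + 3/58 + 2/29 = 8/29
  P(Y=1) = 5/29 + 5/29 + 6/29 = 16/29
  P(Y=2) = 3/58 + 3/58 + 2/29 = 5/29
H(X|Y) = Σ_y P(y)·H(X|Y=y):
  Y=0: P(Y=0) = 8/29, P(X|Y=0) = (9/16, 3/16, 1/4) → H(X|Y=0) = 1.4197
  Y=1: P(Y=1) = 16/29, P(X|Y=1) = (5/16, 5/16, 3/8) → H(X|Y=1) = 1.5794
  Y=2: P(Y=2) = 5/29, P(X|Y=2) = (3/10, 3/10, 2/5) → H(X|Y=2) = 1.5710
H(X|Y) = (8/29)·1.4197 + (16/29)·1.5794 + (5/29)·1.5710 = 1.5339 bits

I(X;Y) = H(X) - H(X|Y) = 1.5727 - 1.5339 = 0.0388 bits

Cross-check via I(X;Y) = H(X) + H(Y) - H(X,Y): computing H(Y) from the column sums and H(X,Y) from the 9 cells in the same way gives H(Y) = 1.4232 bits and H(X,Y) = 2.9571 bits, so
I(X;Y) = 1.5727 + 1.4232 - 2.9571 = 0.0388 bits ✓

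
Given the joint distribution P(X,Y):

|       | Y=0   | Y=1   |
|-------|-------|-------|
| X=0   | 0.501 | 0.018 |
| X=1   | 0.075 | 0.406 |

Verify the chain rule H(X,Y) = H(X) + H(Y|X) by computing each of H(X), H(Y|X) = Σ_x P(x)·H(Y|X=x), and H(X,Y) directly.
H(X) = 0.9990 bits, H(Y|X) = 0.4132 bits, H(X,Y) = 1.4121 bits

Marginal of X (row sums):
  P(X=0) = 0.501 + 0.018 = 0.519
  P(X=1) = 0.075 + 0.406 = 0.481
H(X) = -[0.519·log₂(0.519) + 0.481·log₂(0.481)]
  = 0.491074 + 0.507884 = 0.9990 bits

H(Y|X) = Σ_x P(x)·H(Y|X=x):
  X=0: P(X=0) = 0.519, P(Y|X=0) = (167/173, 6/173) → H(Y|X=0) = 0.217354
  X=1: P(X=1) = 0.481, P(Y|X=1) = (75/481, 406/481) → H(Y|X=1) = 0.624471
H(Y|X) = 0.519·0.217354 + 0.481·0.624471 = 0.4132 bits

H(X,Y) = -Σ_{x,y} P(x,y) log₂ P(x,y). Per-cell terms -P(x,y)·log₂P(x,y):
  X=0: 0.499556, 0.104325
  X=1: 0.280272, 0.527982
Sum of the 4 terms: H(X,Y) = 1.4121 bits

Chain rule check:
  H(X) + H(Y|X) = 0.9990 + 0.4132 = 1.4122 bits
  H(X,Y) = 1.4121 bits
✓ Chain rule verified (Δ = 0.0001 is 4-dp rounding noise: each of the three values was rounded independently).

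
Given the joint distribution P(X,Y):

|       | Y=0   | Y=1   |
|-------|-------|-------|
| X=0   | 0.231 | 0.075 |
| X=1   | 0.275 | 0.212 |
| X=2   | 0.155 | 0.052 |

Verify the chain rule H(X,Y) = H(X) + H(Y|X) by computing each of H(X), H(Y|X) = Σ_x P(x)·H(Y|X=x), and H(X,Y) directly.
H(X) = 1.4986 bits, H(Y|X) = 0.8953 bits, H(X,Y) = 2.3939 bits

Marginal of X (row sums):
  P(X=0) = 0.231 + 0.075 = 0.306
  P(X=1) = 0.275 + 0.212 = 0.487
  P(X=2) = 0.155 + 0.052 = 0.207
H(X) = -[0.306·log₂(0.306) + 0.487·log₂(0.487) + 0.207·log₂(0.207)]
  = 0.522769 + 0.505509 + 0.470366 = 1.4986 bits

H(Y|X) = Σ_x P(x)·H(Y|X=x):
  X=0: P(X=0) = 0.306, P(Y|X=0) = (77/102, 25/102) → H(Y|X=0) = 0.803416
  X=1: P(X=1) = 0.487, P(Y|X=1) = (275/487, 212/487) → H(Y|X=1) = 0.987894
  X=2: P(X=2) = 0.207, P(Y|X=2) = (155/207, 52/207) → H(Y|X=2) = 0.813187
H(Y|X) = 0.306·0.803416 + 0.487·0.987894 + 0.207·0.813187 = 0.8953 bits

H(X,Y) = -Σ_{x,y} P(x,y) log₂ P(x,y). Per-cell terms -P(x,y)·log₂P(x,y):
  X=0: 0.488342, 0.280272
  X=1: 0.512187, 0.474427
  X=2: 0.416897, 0.221798
Sum of the 6 terms: H(X,Y) = 2.3939 bits

Chain rule check:
  H(X) + H(Y|X) = 1.4986 + 0.8953 = 2.3939 bits
  H(X,Y) = 2.3939 bits
✓ Chain rule verified.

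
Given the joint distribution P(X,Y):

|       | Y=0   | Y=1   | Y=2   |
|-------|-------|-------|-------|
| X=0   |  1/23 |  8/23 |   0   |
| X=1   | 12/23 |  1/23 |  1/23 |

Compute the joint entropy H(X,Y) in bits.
1.6097 bits

H(X,Y) = -Σ_{x,y} P(x,y) log₂ P(x,y). Per-cell terms -P(x,y)·log₂P(x,y):
  X=0: 0.1967, 0.5299, 0.0000
  X=1: 0.4897, 0.1967, 0.1967
  (cells with P = 0 contribute 0)
Sum of the 6 terms: H(X,Y) = 1.6097 bits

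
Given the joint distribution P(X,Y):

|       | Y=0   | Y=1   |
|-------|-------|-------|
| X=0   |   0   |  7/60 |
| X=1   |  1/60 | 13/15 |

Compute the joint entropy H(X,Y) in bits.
0.6390 bits

H(X,Y) = -Σ_{x,y} P(x,y) log₂ P(x,y). Per-cell terms -P(x,y)·log₂P(x,y):
  X=0: 0.00000, 0.36161
  X=1: 0.09845, 0.17892
  (cells with P = 0 contribute 0)
Sum of the 4 terms: H(X,Y) = 0.6390 bits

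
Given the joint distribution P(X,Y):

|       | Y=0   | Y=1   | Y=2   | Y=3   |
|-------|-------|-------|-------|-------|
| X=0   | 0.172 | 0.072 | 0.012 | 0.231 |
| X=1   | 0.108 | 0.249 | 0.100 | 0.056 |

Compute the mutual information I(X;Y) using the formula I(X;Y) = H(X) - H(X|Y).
0.2243 bits

I(X;Y) = H(X) - H(X|Y)

Marginal of X (row sums):
  P(X=0) = 0.172 + 0.072 + 0.012 + 0.231 = 0.487
  P(X=1) = 0.108 + 0.249 + 0.100 + 0.056 = 0.513
H(X) = -[0.487·log₂(0.487) + 0.513·log₂(0.513)]
  = 0.50551 + 0.49400 = 0.99951 bits

Marginal of Y (column sums):
  P(Y=0) = 0.172 + 0.108 = 0.280
  P(Y=1) = 0.072 + 0.249 = 0.321
  P(Y=2) = 0.012 + 0.100 = 0.112
  P(Y=3) = 0.231 + 0.056 = 0.287
H(X|Y) = Σ_y P(y)·H(X|Y=y):
  Y=0: P(Y=0) = 0.280, P(X|Y=0) = (43/70, 27/70) → H(X|Y=0) = 0.96198
  Y=1: P(Y=1) = 0.321, P(X|Y=1) = (24/107, 83/107) → H(X|Y=1) = 0.76794
  Y=2: P(Y=2) = 0.112, P(X|Y=2) = (3/28, 25/28) → H(X|Y=2) = 0.49124
  Y=3: P(Y=3) = 0.287, P(X|Y=3) = (33/41, 8/41) → H(X|Y=3) = 0.71206
H(X|Y) = 0.280·0.96198 + 0.321·0.76794 + 0.112·0.49124 + 0.287·0.71206 = 0.77524 bits

I(X;Y) = H(X) - H(X|Y) = 0.99951 - 0.77524 = 0.2243 bits

Cross-check via I(X;Y) = H(X) + H(Y) - H(X,Y): computing H(Y) from the column sums and H(X,Y) from the 8 cells in the same way gives H(Y) = 1.91105 bits and H(X,Y) = 2.68629 bits, so
I(X;Y) = 0.99951 + 1.91105 - 2.68629 = 0.2243 bits ✓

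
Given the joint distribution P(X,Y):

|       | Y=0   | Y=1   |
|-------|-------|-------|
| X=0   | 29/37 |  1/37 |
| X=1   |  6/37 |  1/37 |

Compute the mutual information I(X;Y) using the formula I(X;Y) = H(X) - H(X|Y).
0.0205 bits

I(X;Y) = H(X) - H(X|Y)

Marginal of X (row sums):
  P(X=0) = 29/37 + 1/37 = 30/37
  P(X=1) = 6/37 + 1/37 = 7/37
H(X) = -[(30/37)·log₂(30/37) + (7/37)·log₂(7/37)]
  = 0.2453 + 0.4545 = 0.6998 bits

Marginal of Y (column sums):
  P(Y=0) = 29/37 + 6/37 = 35/37
  P(Y=1) = 1/37 + 1/37 = 2/37
H(X|Y) = Σ_y P(y)·H(X|Y=y):
  Y=0: P(Y=0) = 35/37, P(X|Y=0) = (29/35, 6/35) → H(X|Y=0) = 0.6610
  Y=1: P(Y=1) = 2/37, P(X|Y=1) = (1/2, 1/2) → H(X|Y=1) = 1.0000
H(X|Y) = (35/37)·0.6610 + (2/37)·1.0000 = 0.6793 bits

I(X;Y) = H(X) - H(X|Y) = 0.6998 - 0.6793 = 0.0205 bits

Cross-check via I(X;Y) = H(X) + H(Y) - H(X,Y): computing H(Y) from the column sums and H(X,Y) from the 4 cells in the same way gives H(Y) = 0.3034 bits and H(X,Y) = 0.9827 bits, so
I(X;Y) = 0.6998 + 0.3034 - 0.9827 = 0.0205 bits ✓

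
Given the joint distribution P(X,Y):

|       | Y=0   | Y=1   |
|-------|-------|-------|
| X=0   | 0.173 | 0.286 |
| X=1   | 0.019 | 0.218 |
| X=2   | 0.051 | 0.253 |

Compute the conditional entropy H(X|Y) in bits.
1.4627 bits

H(X|Y) = H(X,Y) - H(Y)

H(X,Y) = -Σ_{x,y} P(x,y) log₂ P(x,y). Per-cell terms -P(x,y)·log₂P(x,y):
  X=0: 0.4379, 0.5165
  X=1: 0.1086, 0.4791
  X=2: 0.2190, 0.5016
Sum of the 6 terms: H(X,Y) = 2.2627 bits

Marginal of Y (column sums):
  P(Y=0) = 0.173 + 0.019 + 0.051 = 0.243
  P(Y=1) = 0.286 + 0.218 + 0.253 = 0.757
H(Y) = -[0.243·log₂(0.243) + 0.757·log₂(0.757)]
  = 0.4960 + 0.3040 = 0.8000 bits

H(X|Y) = H(X,Y) - H(Y) = 2.2627 - 0.8000 = 1.4627 bits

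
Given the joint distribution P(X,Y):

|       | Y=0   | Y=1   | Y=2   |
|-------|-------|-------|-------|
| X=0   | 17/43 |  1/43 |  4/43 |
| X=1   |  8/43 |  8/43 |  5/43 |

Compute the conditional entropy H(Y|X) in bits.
1.2384 bits

H(Y|X) = H(X,Y) - H(X)

H(X,Y) = -Σ_{x,y} P(x,y) log₂ P(x,y). Per-cell terms -P(x,y)·log₂P(x,y):
  X=0: 0.52929, 0.12619, 0.31872
  X=1: 0.45140, 0.45140, 0.36097
Sum of the 6 terms: H(X,Y) = 2.2380 bits

Marginal of X (row sums):
  P(X=0) = 17/43 + 1/43 + 4/43 = 22/43
  P(X=1) = 8/43 + 8/43 + 5/43 = 21/43
H(X) = -[(22/43)·log₂(22/43) + (21/43)·log₂(21/43)]
  = 0.49466 + 0.50495 = 0.9996 bits

H(Y|X) = H(X,Y) - H(X) = 2.2380 - 0.9996 = 1.2384 bits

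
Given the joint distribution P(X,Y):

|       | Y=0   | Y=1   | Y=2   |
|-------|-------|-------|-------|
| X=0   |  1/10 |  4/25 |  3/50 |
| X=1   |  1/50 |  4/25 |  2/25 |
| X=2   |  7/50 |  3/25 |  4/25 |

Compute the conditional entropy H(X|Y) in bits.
1.4658 bits

H(X|Y) = H(X,Y) - H(Y)

H(X,Y) = -Σ_{x,y} P(x,y) log₂ P(x,y). Per-cell terms -P(x,y)·log₂P(x,y):
  X=0: 0.3322, 0.4230, 0.2435
  X=1: 0.1129, 0.4230, 0.2915
  X=2: 0.3971, 0.3671, 0.4230
Sum of the 9 terms: H(X,Y) = 3.0133 bits

Marginal of Y (column sums):
  P(Y=0) = 1/10 + 1/50 + 7/50 = 13/50
  P(Y=1) = 4/25 + 4/25 + 3/25 = 11/25
  P(Y=2) = 3/50 + 2/25 + 4/25 = 3/10
H(Y) = -[(13/50)·log₂(13/50) + (11/25)·log₂(11/25) + (3/10)·log₂(3/10)]
  = 0.5053 + 0.5211 + 0.5211 = 1.5475 bits

H(X|Y) = H(X,Y) - H(Y) = 3.0133 - 1.5475 = 1.4658 bits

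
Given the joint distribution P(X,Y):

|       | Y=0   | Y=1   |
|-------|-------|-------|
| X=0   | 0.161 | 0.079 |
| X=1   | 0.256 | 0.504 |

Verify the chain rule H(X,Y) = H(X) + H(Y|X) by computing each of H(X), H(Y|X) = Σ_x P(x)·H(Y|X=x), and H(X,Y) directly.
H(X) = 0.7950 bits, H(Y|X) = 0.9199 bits, H(X,Y) = 1.7150 bits

Marginal of X (row sums):
  P(X=0) = 0.161 + 0.079 = 0.240
  P(X=1) = 0.256 + 0.504 = 0.760
H(X) = -[0.240·log₂(0.240) + 0.760·log₂(0.760)]
  = 0.49413 + 0.30091 = 0.7950 bits

H(Y|X) = Σ_x P(x)·H(Y|X=x):
  X=0: P(X=0) = 0.240, P(Y|X=0) = (161/240, 79/240) → H(Y|X=0) = 0.91407
  X=1: P(X=1) = 0.760, P(Y|X=1) = (32/95, 63/95) → H(Y|X=1) = 0.92176
H(Y|X) = 0.240·0.91407 + 0.760·0.92176 = 0.9199 bits

H(X,Y) = -Σ_{x,y} P(x,y) log₂ P(x,y). Per-cell terms -P(x,y)·log₂P(x,y):
  X=0: 0.42421, 0.28930
  X=1: 0.50324, 0.49821
Sum of the 4 terms: H(X,Y) = 1.7150 bits

Chain rule check:
  H(X) + H(Y|X) = 0.7950 + 0.9199 = 1.7149 bits
  H(X,Y) = 1.7150 bits
✓ Chain rule verified (Δ = 0.0001 is 4-dp rounding noise: each of the three values was rounded independently).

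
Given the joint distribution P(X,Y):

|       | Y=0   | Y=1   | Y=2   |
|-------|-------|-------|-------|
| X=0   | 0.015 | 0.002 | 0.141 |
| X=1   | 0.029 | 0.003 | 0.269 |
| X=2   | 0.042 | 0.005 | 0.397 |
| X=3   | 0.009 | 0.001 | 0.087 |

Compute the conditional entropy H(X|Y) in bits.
1.7885 bits

H(X|Y) = H(X,Y) - H(Y)

H(X,Y) = -Σ_{x,y} P(x,y) log₂ P(x,y). Per-cell terms -P(x,y)·log₂P(x,y):
  X=0: 0.0909, 0.0179, 0.3985
  X=1: 0.1481, 0.0251, 0.5096
  X=2: 0.1921, 0.0382, 0.5291
  X=3: 0.0612, 0.0100, 0.3065
Sum of the 12 terms: H(X,Y) = 2.3272 bits

Marginal of Y (column sums):
  P(Y=0) = 0.015 + 0.029 + 0.042 + 0.009 = 0.095
  P(Y=1) = 0.002 + 0.003 + 0.005 + 0.001 = 0.011
  P(Y=2) = 0.141 + 0.269 + 0.397 + 0.087 = 0.894
H(Y) = -[0.095·log₂(0.095) + 0.011·log₂(0.011) + 0.894·log₂(0.894)]
  = 0.3226 + 0.0716 + 0.1445 = 0.5387 bits

H(X|Y) = H(X,Y) - H(Y) = 2.3272 - 0.5387 = 1.7885 bits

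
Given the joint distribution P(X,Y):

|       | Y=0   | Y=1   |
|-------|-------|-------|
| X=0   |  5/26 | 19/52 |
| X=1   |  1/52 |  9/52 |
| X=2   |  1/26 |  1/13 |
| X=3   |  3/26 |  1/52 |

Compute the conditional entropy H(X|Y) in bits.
1.5232 bits

H(X|Y) = H(X,Y) - H(Y)

H(X,Y) = -Σ_{x,y} P(x,y) log₂ P(x,y). Per-cell terms -P(x,y)·log₂P(x,y):
  X=0: 0.45741, 0.53073
  X=1: 0.10962, 0.43797
  X=2: 0.18079, 0.28465
  X=3: 0.35948, 0.10962
Sum of the 8 terms: H(X,Y) = 2.4703 bits

Marginal of Y (column sums):
  P(Y=0) = 5/26 + 1/52 + 1/26 + 3/26 = 19/52
  P(Y=1) = 19/52 + 9/52 + 1/13 + 1/52 = 33/52
H(Y) = -[(19/52)·log₂(19/52) + (33/52)·log₂(33/52)]
  = 0.53073 + 0.41634 = 0.9471 bits

H(X|Y) = H(X,Y) - H(Y) = 2.4703 - 0.9471 = 1.5232 bits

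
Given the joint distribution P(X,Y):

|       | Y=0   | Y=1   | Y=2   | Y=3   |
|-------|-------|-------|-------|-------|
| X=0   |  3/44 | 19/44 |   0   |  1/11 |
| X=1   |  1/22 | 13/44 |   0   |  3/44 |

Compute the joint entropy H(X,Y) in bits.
2.0884 bits

H(X,Y) = -Σ_{x,y} P(x,y) log₂ P(x,y). Per-cell terms -P(x,y)·log₂P(x,y):
  X=0: 0.2642, 0.5231, 0.0000, 0.3145
  X=1: 0.2027, 0.5197, 0.0000, 0.2642
  (cells with P = 0 contribute 0)
Sum of the 8 terms: H(X,Y) = 2.0884 bits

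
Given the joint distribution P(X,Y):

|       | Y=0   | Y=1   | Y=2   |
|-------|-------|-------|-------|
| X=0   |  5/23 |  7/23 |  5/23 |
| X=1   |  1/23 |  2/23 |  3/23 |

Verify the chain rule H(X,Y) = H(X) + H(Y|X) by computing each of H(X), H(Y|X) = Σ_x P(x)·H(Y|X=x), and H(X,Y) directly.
H(X) = 0.8281 bits, H(Y|X) = 1.5379 bits, H(X,Y) = 2.3659 bits

Marginal of X (row sums):
  P(X=0) = 5/23 + 7/23 + 5/23 = 17/23
  P(X=1) = 1/23 + 2/23 + 3/23 = 6/23
H(X) = -[(17/23)·log₂(17/23) + (6/23)·log₂(6/23)]
  = 0.322334 + 0.505722 = 0.8281 bits

H(Y|X) = Σ_x P(x)·H(Y|X=x):
  X=0: P(X=0) = 17/23, P(Y|X=0) = (5/17, 7/17, 5/17) → H(Y|X=0) = 1.565653
  X=1: P(X=1) = 6/23, P(Y|X=1) = (1/6, 1/3, 1/2) → H(Y|X=1) = 1.459148
H(Y|X) = (17/23)·1.565653 + (6/23)·1.459148 = 1.5379 bits

H(X,Y) = -Σ_{x,y} P(x,y) log₂ P(x,y). Per-cell terms -P(x,y)·log₂P(x,y):
  X=0: 0.478616, 0.522324, 0.478616
  X=1: 0.196677, 0.306397, 0.383296
Sum of the 6 terms: H(X,Y) = 2.3659 bits

Chain rule check:
  H(X) + H(Y|X) = 0.8281 + 1.5379 = 2.3660 bits
  H(X,Y) = 2.3659 bits
✓ Chain rule verified (Δ = 0.0001 is 4-dp rounding noise: each of the three values was rounded independently).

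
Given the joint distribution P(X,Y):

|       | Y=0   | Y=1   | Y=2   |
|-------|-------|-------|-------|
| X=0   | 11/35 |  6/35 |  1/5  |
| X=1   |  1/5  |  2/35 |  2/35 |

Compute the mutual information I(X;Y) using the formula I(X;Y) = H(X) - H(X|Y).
0.0203 bits

I(X;Y) = H(X) - H(X|Y)

Marginal of X (row sums):
  P(X=0) = 11/35 + 6/35 + 1/5 = 24/35
  P(X=1) = 1/5 + 2/35 + 2/35 = 11/35
H(X) = -[(24/35)·log₂(24/35) + (11/35)·log₂(11/35)]
  = 0.37325 + 0.52481 = 0.8981 bits

Marginal of Y (column sums):
  P(Y=0) = 11/35 + 1/5 = 18/35
  P(Y=1) = 6/35 + 2/35 = 8/35
  P(Y=2) = 1/5 + 2/35 = 9/35
H(X|Y) = Σ_y P(y)·H(X|Y=y):
  Y=0: P(Y=0) = 18/35, P(X|Y=0) = (11/18, 7/18) → H(X|Y=0) = 0.96408
  Y=1: P(Y=1) = 8/35, P(X|Y=1) = (3/4, 1/4) → H(X|Y=1) = 0.81128
  Y=2: P(Y=2) = 9/35, P(X|Y=2) = (7/9, 2/9) → H(X|Y=2) = 0.76420
H(X|Y) = (18/35)·0.96408 + (8/35)·0.81128 + (9/35)·0.76420 = 0.8778 bits

I(X;Y) = H(X) - H(X|Y) = 0.8981 - 0.8778 = 0.0203 bits

Cross-check via I(X;Y) = H(X) + H(Y) - H(X,Y): computing H(Y) from the column sums and H(X,Y) from the 6 cells in the same way gives H(Y) = 1.4839 bits and H(X,Y) = 2.3617 bits, so
I(X;Y) = 0.8981 + 1.4839 - 2.3617 = 0.0203 bits ✓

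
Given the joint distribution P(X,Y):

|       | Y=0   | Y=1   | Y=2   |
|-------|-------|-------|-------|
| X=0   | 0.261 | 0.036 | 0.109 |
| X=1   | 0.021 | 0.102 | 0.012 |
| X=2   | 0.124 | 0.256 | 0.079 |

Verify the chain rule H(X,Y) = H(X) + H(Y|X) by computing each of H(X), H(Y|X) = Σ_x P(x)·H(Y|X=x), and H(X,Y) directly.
H(X) = 1.4336 bits, H(Y|X) = 1.2888 bits, H(X,Y) = 2.7225 bits

Marginal of X (row sums):
  P(X=0) = 0.261 + 0.036 + 0.109 = 0.406
  P(X=1) = 0.021 + 0.102 + 0.012 = 0.135
  P(X=2) = 0.124 + 0.256 + 0.079 = 0.459
H(X) = -[0.406·log₂(0.406) + 0.135·log₂(0.135) + 0.459·log₂(0.459)]
  = 0.527982 + 0.390011 + 0.515656 = 1.4336 bits

H(Y|X) = Σ_x P(x)·H(Y|X=x):
  X=0: P(X=0) = 0.406, P(Y|X=0) = (9/14, 18/203, 109/406) → H(Y|X=0) = 1.229048
  X=1: P(X=1) = 0.135, P(Y|X=1) = (7/45, 34/45, 4/45) → H(Y|X=1) = 1.033515
  X=2: P(X=2) = 0.459, P(Y|X=2) = (124/459, 256/459, 79/459) → H(Y|X=2) = 1.416819
H(Y|X) = 0.406·1.229048 + 0.135·1.033515 + 0.459·1.416819 = 1.2888 bits

H(X,Y) = -Σ_{x,y} P(x,y) log₂ P(x,y). Per-cell terms -P(x,y)·log₂P(x,y):
  X=0: 0.505786, 0.172651, 0.348538
  X=1: 0.117043, 0.335923, 0.076570
  X=2: 0.373437, 0.503241, 0.289298
Sum of the 9 terms: H(X,Y) = 2.7225 bits

Chain rule check:
  H(X) + H(Y|X) = 1.4336 + 1.2888 = 2.7224 bits
  H(X,Y) = 2.7225 bits
✓ Chain rule verified (Δ = 0.0001 is 4-dp rounding noise: each of the three values was rounded independently).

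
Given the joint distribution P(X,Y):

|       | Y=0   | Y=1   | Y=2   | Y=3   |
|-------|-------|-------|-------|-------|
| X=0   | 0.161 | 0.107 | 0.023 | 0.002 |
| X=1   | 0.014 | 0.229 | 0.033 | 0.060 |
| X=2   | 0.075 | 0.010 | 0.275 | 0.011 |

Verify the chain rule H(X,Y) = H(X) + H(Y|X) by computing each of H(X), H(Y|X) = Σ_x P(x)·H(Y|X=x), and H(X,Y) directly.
H(X) = 1.5783 bits, H(Y|X) = 1.2436 bits, H(X,Y) = 2.8219 bits

Marginal of X (row sums):
  P(X=0) = 0.161 + 0.107 + 0.023 + 0.002 = 0.293
  P(X=1) = 0.014 + 0.229 + 0.033 + 0.060 = 0.336
  P(X=2) = 0.075 + 0.010 + 0.275 + 0.011 = 0.371
H(X) = -[0.293·log₂(0.293) + 0.336·log₂(0.336) + 0.371·log₂(0.371)]
  = 0.5189 + 0.5287 + 0.5307 = 1.5783 bits

H(Y|X) = Σ_x P(x)·H(Y|X=x):
  X=0: P(X=0) = 0.293, P(Y|X=0) = (161/293, 107/293, 23/293, 2/293) → H(Y|X=0) = 1.3427
  X=1: P(X=1) = 0.336, P(Y|X=1) = (1/24, 229/336, 11/112, 5/28) → H(Y|X=1) = 1.3407
  X=2: P(X=2) = 0.371, P(Y|X=2) = (75/371, 10/371, 275/371, 11/371) → H(Y|X=2) = 1.0775
H(Y|X) = 0.293·1.3427 + 0.336·1.3407 + 0.371·1.0775 = 1.2436 bits

H(X,Y) = -Σ_{x,y} P(x,y) log₂ P(x,y). Per-cell terms -P(x,y)·log₂P(x,y):
  X=0: 0.4242, 0.3450, 0.1252, 0.0179
  X=1: 0.0862, 0.4870, 0.1624, 0.2435
  X=2: 0.2803, 0.0664, 0.5122, 0.0716
Sum of the 12 terms: H(X,Y) = 2.8219 bits

Chain rule check:
  H(X) + H(Y|X) = 1.5783 + 1.2436 = 2.8219 bits
  H(X,Y) = 2.8219 bits
✓ Chain rule verified.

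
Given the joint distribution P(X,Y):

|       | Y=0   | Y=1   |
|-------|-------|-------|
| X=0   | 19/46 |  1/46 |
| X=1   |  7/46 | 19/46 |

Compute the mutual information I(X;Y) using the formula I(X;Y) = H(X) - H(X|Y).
0.3882 bits

I(X;Y) = H(X) - H(X|Y)

Marginal of X (row sums):
  P(X=0) = 19/46 + 1/46 = 10/23
  P(X=1) = 7/46 + 19/46 = 13/23
H(X) = -[(10/23)·log₂(10/23) + (13/23)·log₂(13/23)]
  = 0.52245 + 0.46524 = 0.9877 bits

Marginal of Y (column sums):
  P(Y=0) = 19/46 + 7/46 = 13/23
  P(Y=1) = 1/46 + 19/46 = 10/23
H(X|Y) = Σ_y P(y)·H(X|Y=y):
  Y=0: P(Y=0) = 13/23, P(X|Y=0) = (19/26, 7/26) → H(X|Y=0) = 0.84036
  Y=1: P(Y=1) = 10/23, P(X|Y=1) = (1/20, 19/20) → H(X|Y=1) = 0.28640
H(X|Y) = (13/23)·0.84036 + (10/23)·0.28640 = 0.5995 bits

I(X;Y) = H(X) - H(X|Y) = 0.9877 - 0.5995 = 0.3882 bits

Cross-check via I(X;Y) = H(X) + H(Y) - H(X,Y): computing H(Y) from the column sums and H(X,Y) from the 4 cells in the same way gives H(Y) = 0.9877 bits and H(X,Y) = 1.5872 bits, so
I(X;Y) = 0.9877 + 0.9877 - 1.5872 = 0.3882 bits ✓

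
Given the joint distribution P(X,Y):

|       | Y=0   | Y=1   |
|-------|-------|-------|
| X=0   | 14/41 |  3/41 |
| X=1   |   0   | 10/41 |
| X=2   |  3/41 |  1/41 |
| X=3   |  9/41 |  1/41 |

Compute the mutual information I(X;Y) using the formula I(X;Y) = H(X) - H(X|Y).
0.4751 bits

I(X;Y) = H(X) - H(X|Y)

Marginal of X (row sums):
  P(X=0) = 14/41 + 3/41 = 17/41
  P(X=1) = 0 + 10/41 = 10/41
  P(X=2) = 3/41 + 1/41 = 4/41
  P(X=3) = 9/41 + 1/41 = 10/41
H(X) = -[(17/41)·log₂(17/41) + (10/41)·log₂(10/41) + (4/41)·log₂(4/41) + (10/41)·log₂(10/41)]
  = 0.526622 + 0.496494 + 0.327566 + 0.496494 = 1.847176 bits

Marginal of Y (column sums):
  P(Y=0) = 14/41 + 0 + 3/41 + 9/41 = 26/41
  P(Y=1) = 3/41 + 10/41 + 1/41 + 1/41 = 15/41
H(X|Y) = Σ_y P(y)·H(X|Y=y):
  Y=0: P(Y=0) = 26/41, P(X|Y=0) = (7/13, 0, 3/26, 9/26) → H(X|Y=0) = 1.370164
  Y=1: P(Y=1) = 15/41, P(X|Y=1) = (1/5, 2/3, 1/15, 1/15) → H(X|Y=1) = 1.375279
H(X|Y) = (26/41)·1.370164 + (15/41)·1.375279 = 1.372035 bits

I(X;Y) = H(X) - H(X|Y) = 1.847176 - 1.372035 = 0.4751 bits

Cross-check via I(X;Y) = H(X) + H(Y) - H(X,Y): computing H(Y) from the column sums and H(X,Y) from the 8 cells in the same way gives H(Y) = 0.947435 bits and H(X,Y) = 2.319470 bits, so
I(X;Y) = 1.847176 + 0.947435 - 2.319470 = 0.4751 bits ✓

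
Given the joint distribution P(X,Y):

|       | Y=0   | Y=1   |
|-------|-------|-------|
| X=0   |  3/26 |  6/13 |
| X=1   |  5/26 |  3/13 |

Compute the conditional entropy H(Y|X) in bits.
0.8370 bits

H(Y|X) = H(X,Y) - H(X)

H(X,Y) = -Σ_{x,y} P(x,y) log₂ P(x,y). Per-cell terms -P(x,y)·log₂P(x,y):
  X=0: 0.35948, 0.51484
  X=1: 0.45741, 0.48819
Sum of the 4 terms: H(X,Y) = 1.8199 bits

Marginal of X (row sums):
  P(X=0) = 3/26 + 6/13 = 15/26
  P(X=1) = 5/26 + 3/13 = 11/26
H(X) = -[(15/26)·log₂(15/26) + (11/26)·log₂(11/26)]
  = 0.45782 + 0.52504 = 0.9829 bits

H(Y|X) = H(X,Y) - H(X) = 1.8199 - 0.9829 = 0.8370 bits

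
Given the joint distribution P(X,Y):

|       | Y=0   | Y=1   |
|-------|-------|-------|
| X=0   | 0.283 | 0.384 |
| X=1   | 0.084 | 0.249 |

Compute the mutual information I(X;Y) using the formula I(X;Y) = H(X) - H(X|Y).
0.0211 bits

I(X;Y) = H(X) - H(X|Y)

Marginal of X (row sums):
  P(X=0) = 0.283 + 0.384 = 0.667
  P(X=1) = 0.084 + 0.249 = 0.333
H(X) = -[0.667·log₂(0.667) + 0.333·log₂(0.333)]
  = 0.3897 + 0.5283 = 0.9180 bits

Marginal of Y (column sums):
  P(Y=0) = 0.283 + 0.084 = 0.367
  P(Y=1) = 0.384 + 0.249 = 0.633
H(X|Y) = Σ_y P(y)·H(X|Y=y):
  Y=0: P(Y=0) = 0.367, P(X|Y=0) = (283/367, 84/367) → H(X|Y=0) = 0.7761
  Y=1: P(Y=1) = 0.633, P(X|Y=1) = (128/211, 83/211) → H(X|Y=1) = 0.9669
H(X|Y) = 0.367·0.7761 + 0.633·0.9669 = 0.8969 bits

I(X;Y) = H(X) - H(X|Y) = 0.9180 - 0.8969 = 0.0211 bits

Cross-check via I(X;Y) = H(X) + H(Y) - H(X,Y): computing H(Y) from the column sums and H(X,Y) from the 4 cells in the same way gives H(Y) = 0.9483 bits and H(X,Y) = 1.8452 bits, so
I(X;Y) = 0.9180 + 0.9483 - 1.8452 = 0.0211 bits ✓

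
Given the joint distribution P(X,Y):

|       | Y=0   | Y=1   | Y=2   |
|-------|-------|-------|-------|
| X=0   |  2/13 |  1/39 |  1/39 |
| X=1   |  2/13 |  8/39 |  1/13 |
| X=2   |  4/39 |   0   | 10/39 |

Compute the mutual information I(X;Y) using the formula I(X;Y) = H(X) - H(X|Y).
0.3719 bits

I(X;Y) = H(X) - H(X|Y)

Marginal of X (row sums):
  P(X=0) = 2/13 + 1/39 + 1/39 = 8/39
  P(X=1) = 2/13 + 8/39 + 1/13 = 17/39
  P(X=2) = 4/39 + 0 + 10/39 = 14/39
H(X) = -[(8/39)·log₂(8/39) + (17/39)·log₂(17/39) + (14/39)·log₂(14/39)]
  = 0.4688 + 0.5222 + 0.5306 = 1.5216 bits

Marginal of Y (column sums):
  P(Y=0) = 2/13 + 2/13 + 4/39 = 16/39
  P(Y=1) = 1/39 + 8/39 + 0 = 3/13
  P(Y=2) = 1/39 + 1/13 + 10/39 = 14/39
H(X|Y) = Σ_y P(y)·H(X|Y=y):
  Y=0: P(Y=0) = 16/39, P(X|Y=0) = (3/8, 3/8, 1/4) → H(X|Y=0) = 1.5613
  Y=1: P(Y=1) = 3/13, P(X|Y=1) = (1/9, 8/9, 0) → H(X|Y=1) = 0.5033
  Y=2: P(Y=2) = 14/39, P(X|Y=2) = (1/14, 3/14, 5/7) → H(X|Y=2) = 1.0949
H(X|Y) = (16/39)·1.5613 + (3/13)·0.5033 + (14/39)·1.0949 = 1.1497 bits

I(X;Y) = H(X) - H(X|Y) = 1.5216 - 1.1497 = 0.3719 bits

Cross-check via I(X;Y) = H(X) + H(Y) - H(X,Y): computing H(Y) from the column sums and H(X,Y) from the 9 cells in the same way gives H(Y) = 1.5461 bits and H(X,Y) = 2.6958 bits, so
I(X;Y) = 1.5216 + 1.5461 - 2.6958 = 0.3719 bits ✓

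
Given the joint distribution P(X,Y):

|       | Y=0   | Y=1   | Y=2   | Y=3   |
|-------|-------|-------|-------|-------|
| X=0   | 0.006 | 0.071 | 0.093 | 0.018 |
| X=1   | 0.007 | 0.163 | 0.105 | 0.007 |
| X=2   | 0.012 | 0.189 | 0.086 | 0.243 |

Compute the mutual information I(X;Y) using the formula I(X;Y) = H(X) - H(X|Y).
0.1991 bits

I(X;Y) = H(X) - H(X|Y)

Marginal of X (row sums):
  P(X=0) = 0.006 + 0.071 + 0.093 + 0.018 = 0.188
  P(X=1) = 0.007 + 0.163 + 0.105 + 0.007 = 0.282
  P(X=2) = 0.012 + 0.189 + 0.086 + 0.243 = 0.530
H(X) = -[0.188·log₂(0.188) + 0.282·log₂(0.282) + 0.530·log₂(0.530)]
  = 0.45330 + 0.51500 + 0.48545 = 1.45375 bits

Marginal of Y (column sums):
  P(Y=0) = 0.006 + 0.007 + 0.012 = 0.025
  P(Y=1) = 0.071 + 0.163 + 0.189 = 0.423
  P(Y=2) = 0.093 + 0.105 + 0.086 = 0.284
  P(Y=3) = 0.018 + 0.007 + 0.243 = 0.268
H(X|Y) = Σ_y P(y)·H(X|Y=y):
  Y=0: P(Y=0) = 0.025, P(X|Y=0) = (6/25, 7/25, 12/25) → H(X|Y=0) = 1.51662
  Y=1: P(Y=1) = 0.423, P(X|Y=1) = (71/423, 163/423, 21/47) → H(X|Y=1) = 1.48163
  Y=2: P(Y=2) = 0.284, P(X|Y=2) = (93/284, 105/284, 43/142) → H(X|Y=2) = 1.58004
  Y=3: P(Y=3) = 0.268, P(X|Y=3) = (9/134, 7/268, 243/268) → H(X|Y=3) = 0.52714
H(X|Y) = 0.025·1.51662 + 0.423·1.48163 + 0.284·1.58004 + 0.268·0.52714 = 1.25465 bits

I(X;Y) = H(X) - H(X|Y) = 1.45375 - 1.25465 = 0.1991 bits

Cross-check via I(X;Y) = H(X) + H(Y) - H(X,Y): computing H(Y) from the column sums and H(X,Y) from the 12 cells in the same way gives H(Y) = 1.68298 bits and H(X,Y) = 2.93763 bits, so
I(X;Y) = 1.45375 + 1.68298 - 2.93763 = 0.1991 bits ✓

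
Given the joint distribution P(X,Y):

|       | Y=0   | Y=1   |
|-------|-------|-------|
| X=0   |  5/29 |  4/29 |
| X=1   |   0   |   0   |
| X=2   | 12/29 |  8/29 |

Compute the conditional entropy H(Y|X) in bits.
0.9772 bits

H(Y|X) = H(X,Y) - H(X)

H(X,Y) = -Σ_{x,y} P(x,y) log₂ P(x,y). Per-cell terms -P(x,y)·log₂P(x,y):
  X=0: 0.4373, 0.3942
  X=1: 0.0000, 0.0000
  X=2: 0.5268, 0.5125
  (cells with P = 0 contribute 0)
Sum of the 6 terms: H(X,Y) = 1.8708 bits

Marginal of X (row sums):
  P(X=0) = 5/29 + 4/29 = 9/29
  P(X=1) = 0 + 0 = 0
  P(X=2) = 12/29 + 8/29 = 20/29
H(X) = -[(9/29)·log₂(9/29) + (20/29)·log₂(20/29)]   (outcomes with P = 0 contribute 0)
  = 0.5239 + 0.3697 = 0.8936 bits

H(Y|X) = H(X,Y) - H(X) = 1.8708 - 0.8936 = 0.9772 bits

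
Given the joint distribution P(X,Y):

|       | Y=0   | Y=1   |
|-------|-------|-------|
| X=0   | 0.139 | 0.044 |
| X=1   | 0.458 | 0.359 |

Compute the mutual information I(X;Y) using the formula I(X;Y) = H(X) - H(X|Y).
0.0187 bits

I(X;Y) = H(X) - H(X|Y)

Marginal of X (row sums):
  P(X=0) = 0.139 + 0.044 = 0.183
  P(X=1) = 0.458 + 0.359 = 0.817
H(X) = -[0.183·log₂(0.183) + 0.817·log₂(0.817)]
  = 0.44837 + 0.23823 = 0.68660 bits

Marginal of Y (column sums):
  P(Y=0) = 0.139 + 0.458 = 0.597
  P(Y=1) = 0.044 + 0.359 = 0.403
H(X|Y) = Σ_y P(y)·H(X|Y=y):
  Y=0: P(Y=0) = 0.597, P(X|Y=0) = (139/597, 458/597) → H(X|Y=0) = 0.78291
  Y=1: P(Y=1) = 0.403, P(X|Y=1) = (44/403, 359/403) → H(X|Y=1) = 0.49744
H(X|Y) = 0.597·0.78291 + 0.403·0.49744 = 0.66787 bits

I(X;Y) = H(X) - H(X|Y) = 0.68660 - 0.66787 = 0.0187 bits

Cross-check via I(X;Y) = H(X) + H(Y) - H(X,Y): computing H(Y) from the column sums and H(X,Y) from the 4 cells in the same way gives H(Y) = 0.97268 bits and H(X,Y) = 1.64055 bits, so
I(X;Y) = 0.68660 + 0.97268 - 1.64055 = 0.0187 bits ✓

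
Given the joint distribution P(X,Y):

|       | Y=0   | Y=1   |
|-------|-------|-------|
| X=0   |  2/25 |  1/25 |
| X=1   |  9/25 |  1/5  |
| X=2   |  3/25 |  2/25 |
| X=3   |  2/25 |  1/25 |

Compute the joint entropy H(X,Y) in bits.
2.6081 bits

H(X,Y) = -Σ_{x,y} P(x,y) log₂ P(x,y). Per-cell terms -P(x,y)·log₂P(x,y):
  X=0: 0.29151, 0.18575
  X=1: 0.53062, 0.46439
  X=2: 0.36707, 0.29151
  X=3: 0.29151, 0.18575
Sum of the 8 terms: H(X,Y) = 2.6081 bits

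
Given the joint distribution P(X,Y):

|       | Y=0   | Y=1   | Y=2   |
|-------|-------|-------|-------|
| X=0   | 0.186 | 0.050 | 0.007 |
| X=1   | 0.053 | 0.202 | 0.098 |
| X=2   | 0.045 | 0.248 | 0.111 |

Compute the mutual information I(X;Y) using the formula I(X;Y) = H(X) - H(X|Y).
0.2589 bits

I(X;Y) = H(X) - H(X|Y)

Marginal of X (row sums):
  P(X=0) = 0.186 + 0.050 + 0.007 = 0.243
  P(X=1) = 0.053 + 0.202 + 0.098 = 0.353
  P(X=2) = 0.045 + 0.248 + 0.111 = 0.404
H(X) = -[0.243·log₂(0.243) + 0.353·log₂(0.353) + 0.404·log₂(0.404)]
  = 0.49596 + 0.53030 + 0.52826 = 1.5545 bits

Marginal of Y (column sums):
  P(Y=0) = 0.186 + 0.053 + 0.045 = 0.284
  P(Y=1) = 0.050 + 0.202 + 0.248 = 0.500
  P(Y=2) = 0.007 + 0.098 + 0.111 = 0.216
H(X|Y) = Σ_y P(y)·H(X|Y=y):
  Y=0: P(Y=0) = 0.284, P(X|Y=0) = (93/142, 53/284, 45/284) → H(X|Y=0) = 1.27300
  Y=1: P(Y=1) = 0.500, P(X|Y=1) = (1/10, 101/250, 62/125) → H(X|Y=1) = 1.36220
  Y=2: P(Y=2) = 0.216, P(X|Y=2) = (7/216, 49/108, 37/72) → H(X|Y=2) = 1.17122
H(X|Y) = 0.284·1.27300 + 0.500·1.36220 + 0.216·1.17122 = 1.2956 bits

I(X;Y) = H(X) - H(X|Y) = 1.5545 - 1.2956 = 0.2589 bits

Cross-check via I(X;Y) = H(X) + H(Y) - H(X,Y): computing H(Y) from the column sums and H(X,Y) from the 9 cells in the same way gives H(Y) = 1.4933 bits and H(X,Y) = 2.7889 bits, so
I(X;Y) = 1.5545 + 1.4933 - 2.7889 = 0.2589 bits ✓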